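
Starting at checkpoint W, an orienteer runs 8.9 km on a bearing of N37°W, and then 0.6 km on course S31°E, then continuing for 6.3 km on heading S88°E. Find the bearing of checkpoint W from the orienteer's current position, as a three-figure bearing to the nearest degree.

Leg 1 (N37°W, 8.9 km): east 8.9 sin 323° = -5.36, north 8.9 cos 323° = 7.11
Leg 2 (S31°E, 0.6 km): east 0.6 sin 149° = 0.31, north 0.6 cos 149° = -0.51
Leg 3 (S88°E, 6.3 km): east 6.3 sin 92° = 6.30, north 6.3 cos 92° = -0.22
Net displacement: 1.25 east, 6.37 north. Direction back to start is (-1.25, -6.37): bearing = atan2(-1.25, -6.37) mod 360° = 191.09° ≈ 191°.

191°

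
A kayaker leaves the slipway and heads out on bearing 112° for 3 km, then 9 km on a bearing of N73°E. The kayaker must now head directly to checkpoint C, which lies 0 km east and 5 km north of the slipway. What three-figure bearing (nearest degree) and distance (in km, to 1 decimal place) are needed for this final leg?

Leg 1 (112°, 3 km): east 3 sin 112° = 2.78, north 3 cos 112° = -1.12
Leg 2 (N73°E, 9 km): east 9 sin 73° = 8.61, north 9 cos 73° = 2.63
Current position: (11.39, 1.51). Target: (0, 5). Remaining: Δeast = -11.39, Δnorth = 3.49.
Bearing = atan2(-11.39, 3.49) mod 360° = 287.05°; distance = √((-11.39)² + (3.49)²) = 11.912 km.

287°, 11.9 km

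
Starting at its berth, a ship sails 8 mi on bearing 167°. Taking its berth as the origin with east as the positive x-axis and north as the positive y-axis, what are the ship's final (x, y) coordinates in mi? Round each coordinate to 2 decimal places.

Leg 1 (167°, 8 mi): east 8 sin 167° = 1.80, north 8 cos 167° = -7.79
Summing: 1.80 mi east, -7.79 mi north → (1.80, -7.79).

(1.80, -7.79)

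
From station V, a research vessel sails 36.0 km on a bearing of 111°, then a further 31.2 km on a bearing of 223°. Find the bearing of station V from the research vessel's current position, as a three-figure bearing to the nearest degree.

Leg 1 (111°, 36.0 km): east 36.0 sin 111° = 33.61, north 36.0 cos 111° = -12.90
Leg 2 (223°, 31.2 km): east 31.2 sin 223° = -21.28, north 31.2 cos 223° = -22.82
Net displacement: 12.33 east, -35.72 north. Direction back to start is (-12.33, 35.72): bearing = atan2(-12.33, 35.72) mod 360° = 340.96° ≈ 341°.

341°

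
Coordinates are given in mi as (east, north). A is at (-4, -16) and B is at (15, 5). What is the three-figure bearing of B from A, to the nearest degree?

042°

Δeast = 15 − -4 = 19.00; Δnorth = 5 − -16 = 21.00.
Bearing = atan2(Δeast, Δnorth) mod 360° = 42.14° ≈ 042°.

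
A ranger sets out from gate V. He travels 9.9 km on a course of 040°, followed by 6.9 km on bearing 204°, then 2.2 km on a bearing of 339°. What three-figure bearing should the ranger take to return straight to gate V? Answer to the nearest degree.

Leg 1 (040°, 9.9 km): east 9.9 sin 40° = 6.36, north 9.9 cos 40° = 7.58
Leg 2 (204°, 6.9 km): east 6.9 sin 204° = -2.81, north 6.9 cos 204° = -6.30
Leg 3 (339°, 2.2 km): east 2.2 sin 339° = -0.79, north 2.2 cos 339° = 2.05
Net displacement: 2.77 east, 3.33 north. Direction back to start is (-2.77, -3.33): bearing = atan2(-2.77, -3.33) mod 360° = 219.71° ≈ 220°.

220°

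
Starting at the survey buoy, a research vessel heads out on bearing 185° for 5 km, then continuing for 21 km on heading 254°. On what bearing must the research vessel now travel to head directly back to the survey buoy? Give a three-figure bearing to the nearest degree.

062°

Leg 1 (185°, 5 km): east 5 sin 185° = -0.44, north 5 cos 185° = -4.98
Leg 2 (254°, 21 km): east 21 sin 254° = -20.19, north 21 cos 254° = -5.79
Net displacement: -20.62 east, -10.77 north. Direction back to start is (20.62, 10.77): bearing = atan2(20.62, 10.77) mod 360° = 62.43° ≈ 062°.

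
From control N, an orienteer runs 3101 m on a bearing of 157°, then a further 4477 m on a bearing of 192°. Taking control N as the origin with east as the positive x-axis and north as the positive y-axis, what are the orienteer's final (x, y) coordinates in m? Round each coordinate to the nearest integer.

(281, -7234)

Leg 1 (157°, 3101 m): east 3101 sin 157° = 1211.66, north 3101 cos 157° = -2854.49
Leg 2 (192°, 4477 m): east 4477 sin 192° = -930.82, north 4477 cos 192° = -4379.17
Summing: 280.84 m east, -7233.65 m north → (281, -7234).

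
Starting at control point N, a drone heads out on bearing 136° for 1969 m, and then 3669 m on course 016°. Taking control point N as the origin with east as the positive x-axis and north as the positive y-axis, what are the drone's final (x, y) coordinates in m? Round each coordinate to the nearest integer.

(2379, 2110)

Leg 1 (136°, 1969 m): east 1969 sin 136° = 1367.78, north 1969 cos 136° = -1416.38
Leg 2 (016°, 3669 m): east 3669 sin 16° = 1011.31, north 3669 cos 16° = 3526.87
Summing: 2379.10 m east, 2110.49 m north → (2379, 2110).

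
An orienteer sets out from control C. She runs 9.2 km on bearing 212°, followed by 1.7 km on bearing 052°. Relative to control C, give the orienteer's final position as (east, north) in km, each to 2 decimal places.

(-3.54, -6.76)

Leg 1 (212°, 9.2 km): east 9.2 sin 212° = -4.88, north 9.2 cos 212° = -7.80
Leg 2 (052°, 1.7 km): east 1.7 sin 52° = 1.34, north 1.7 cos 52° = 1.05
Summing: -3.54 km east, -6.76 km north → (-3.54, -6.76).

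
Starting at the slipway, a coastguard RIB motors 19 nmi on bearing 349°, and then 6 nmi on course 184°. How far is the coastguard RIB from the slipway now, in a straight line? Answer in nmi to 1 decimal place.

Leg 1 (349°, 19 nmi): east 19 sin 349° = -3.63, north 19 cos 349° = 18.65
Leg 2 (184°, 6 nmi): east 6 sin 184° = -0.42, north 6 cos 184° = -5.99
Net: -4.04 east, 12.67 north. Distance = √((-4.04)² + (12.67)²) = 13.295 nmi.

13.3 nmi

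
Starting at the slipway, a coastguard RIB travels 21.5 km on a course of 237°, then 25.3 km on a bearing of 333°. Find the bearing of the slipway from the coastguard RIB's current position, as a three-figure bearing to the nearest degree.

110°

Leg 1 (237°, 21.5 km): east 21.5 sin 237° = -18.03, north 21.5 cos 237° = -11.71
Leg 2 (333°, 25.3 km): east 25.3 sin 333° = -11.49, north 25.3 cos 333° = 22.54
Net displacement: -29.52 east, 10.83 north. Direction back to start is (29.52, -10.83): bearing = atan2(29.52, -10.83) mod 360° = 110.15° ≈ 110°.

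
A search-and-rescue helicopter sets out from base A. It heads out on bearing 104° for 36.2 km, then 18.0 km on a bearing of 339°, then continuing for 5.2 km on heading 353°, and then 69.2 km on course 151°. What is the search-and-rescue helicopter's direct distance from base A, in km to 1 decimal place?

Leg 1 (104°, 36.2 km): east 36.2 sin 104° = 35.12, north 36.2 cos 104° = -8.76
Leg 2 (339°, 18.0 km): east 18.0 sin 339° = -6.45, north 18.0 cos 339° = 16.80
Leg 3 (353°, 5.2 km): east 5.2 sin 353° = -0.63, north 5.2 cos 353° = 5.16
Leg 4 (151°, 69.2 km): east 69.2 sin 151° = 33.55, north 69.2 cos 151° = -60.52
Net: 61.59 east, -47.32 north. Distance = √((61.59)² + (-47.32)²) = 77.666 km.

77.7 km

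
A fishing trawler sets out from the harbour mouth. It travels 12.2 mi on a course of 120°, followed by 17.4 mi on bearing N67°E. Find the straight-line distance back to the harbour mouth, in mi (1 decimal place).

26.6 mi

Leg 1 (120°, 12.2 mi): east 12.2 sin 120° = 10.57, north 12.2 cos 120° = -6.10
Leg 2 (N67°E, 17.4 mi): east 17.4 sin 67° = 16.02, north 17.4 cos 67° = 6.80
Net: 26.58 east, 0.70 north. Distance = √((26.58)² + (0.70)²) = 26.591 mi.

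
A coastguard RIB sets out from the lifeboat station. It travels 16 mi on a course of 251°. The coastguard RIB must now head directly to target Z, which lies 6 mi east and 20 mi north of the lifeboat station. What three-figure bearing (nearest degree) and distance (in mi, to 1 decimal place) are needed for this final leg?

040°, 32.9 mi

Leg 1 (251°, 16 mi): east 16 sin 251° = -15.13, north 16 cos 251° = -5.21
Current position: (-15.13, -5.21). Target: (6, 20). Remaining: Δeast = 21.13, Δnorth = 25.21.
Bearing = atan2(21.13, 25.21) mod 360° = 39.97°; distance = √((21.13)² + (25.21)²) = 32.892 mi.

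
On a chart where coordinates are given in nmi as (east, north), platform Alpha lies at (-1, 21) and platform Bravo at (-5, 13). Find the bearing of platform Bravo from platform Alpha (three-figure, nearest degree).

Δeast = -5 − -1 = -4.00; Δnorth = 13 − 21 = -8.00.
Bearing = atan2(Δeast, Δnorth) mod 360° = 206.57° ≈ 207°.

207°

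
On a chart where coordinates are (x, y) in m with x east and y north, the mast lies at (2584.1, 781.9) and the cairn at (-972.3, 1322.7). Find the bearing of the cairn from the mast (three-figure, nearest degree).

Δeast = -972.3 − 2584.1 = -3556.40; Δnorth = 1322.7 − 781.9 = 540.80.
Bearing = atan2(Δeast, Δnorth) mod 360° = 278.65° ≈ 279°.

279°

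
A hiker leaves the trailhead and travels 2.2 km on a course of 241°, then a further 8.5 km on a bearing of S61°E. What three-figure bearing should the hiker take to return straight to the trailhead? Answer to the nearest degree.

313°

Leg 1 (241°, 2.2 km): east 2.2 sin 241° = -1.92, north 2.2 cos 241° = -1.07
Leg 2 (S61°E, 8.5 km): east 8.5 sin 119° = 7.43, north 8.5 cos 119° = -4.12
Net displacement: 5.51 east, -5.19 north. Direction back to start is (-5.51, 5.19): bearing = atan2(-5.51, 5.19) mod 360° = 313.27° ≈ 313°.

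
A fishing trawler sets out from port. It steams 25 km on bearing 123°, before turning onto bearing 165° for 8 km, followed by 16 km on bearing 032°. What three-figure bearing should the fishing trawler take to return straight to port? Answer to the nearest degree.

284°

Leg 1 (123°, 25 km): east 25 sin 123° = 20.97, north 25 cos 123° = -13.62
Leg 2 (165°, 8 km): east 8 sin 165° = 2.07, north 8 cos 165° = -7.73
Leg 3 (032°, 16 km): east 16 sin 32° = 8.48, north 16 cos 32° = 13.57
Net displacement: 31.52 east, -7.77 north. Direction back to start is (-31.52, 7.77): bearing = atan2(-31.52, 7.77) mod 360° = 283.86° ≈ 284°.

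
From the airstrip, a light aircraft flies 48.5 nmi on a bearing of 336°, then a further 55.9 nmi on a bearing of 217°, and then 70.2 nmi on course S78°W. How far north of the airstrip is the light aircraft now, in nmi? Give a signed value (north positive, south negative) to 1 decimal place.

Leg 1 (336°, 48.5 nmi): east 48.5 sin 336° = -19.73, north 48.5 cos 336° = 44.31
Leg 2 (217°, 55.9 nmi): east 55.9 sin 217° = -33.64, north 55.9 cos 217° = -44.64
Leg 3 (S78°W, 70.2 nmi): east 70.2 sin 258° = -68.67, north 70.2 cos 258° = -14.60
Net north component: -14.93 nmi.

-14.9 nmi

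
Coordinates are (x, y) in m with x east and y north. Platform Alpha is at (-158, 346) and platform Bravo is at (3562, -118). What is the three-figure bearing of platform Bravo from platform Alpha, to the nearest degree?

Δeast = 3562 − -158 = 3720.00; Δnorth = -118 − 346 = -464.00.
Bearing = atan2(Δeast, Δnorth) mod 360° = 97.11° ≈ 097°.

097°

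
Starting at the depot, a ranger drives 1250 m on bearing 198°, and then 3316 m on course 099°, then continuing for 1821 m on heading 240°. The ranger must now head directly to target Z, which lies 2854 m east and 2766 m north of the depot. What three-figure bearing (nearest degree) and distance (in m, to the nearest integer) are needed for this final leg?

Leg 1 (198°, 1250 m): east 1250 sin 198° = -386.27, north 1250 cos 198° = -1188.82
Leg 2 (099°, 3316 m): east 3316 sin 99° = 3275.17, north 3316 cos 99° = -518.74
Leg 3 (240°, 1821 m): east 1821 sin 240° = -1577.03, north 1821 cos 240° = -910.50
Current position: (1311.87, -2618.06). Target: (2854, 2766). Remaining: Δeast = 1542.13, Δnorth = 5384.06.
Bearing = atan2(1542.13, 5384.06) mod 360° = 15.98°; distance = √((1542.13)² + (5384.06)²) = 5600.557 m.

016°, 5601 m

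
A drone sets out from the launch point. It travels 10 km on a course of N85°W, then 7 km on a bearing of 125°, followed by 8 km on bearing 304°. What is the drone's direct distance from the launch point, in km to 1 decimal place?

10.9 km

Leg 1 (N85°W, 10 km): east 10 sin 275° = -9.96, north 10 cos 275° = 0.87
Leg 2 (125°, 7 km): east 7 sin 125° = 5.73, north 7 cos 125° = -4.02
Leg 3 (304°, 8 km): east 8 sin 304° = -6.63, north 8 cos 304° = 4.47
Net: -10.86 east, 1.33 north. Distance = √((-10.86)² + (1.33)²) = 10.941 km.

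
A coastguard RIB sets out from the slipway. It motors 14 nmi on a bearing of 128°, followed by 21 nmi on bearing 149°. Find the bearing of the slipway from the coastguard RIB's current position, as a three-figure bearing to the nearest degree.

Leg 1 (128°, 14 nmi): east 14 sin 128° = 11.03, north 14 cos 128° = -8.62
Leg 2 (149°, 21 nmi): east 21 sin 149° = 10.82, north 21 cos 149° = -18.00
Net displacement: 21.85 east, -26.62 north. Direction back to start is (-21.85, 26.62): bearing = atan2(-21.85, 26.62) mod 360° = 320.62° ≈ 321°.

321°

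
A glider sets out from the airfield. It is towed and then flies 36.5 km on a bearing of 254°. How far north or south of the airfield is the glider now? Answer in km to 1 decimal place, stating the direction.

10.1 km south

Leg 1 (254°, 36.5 km): east 36.5 sin 254° = -35.09, north 36.5 cos 254° = -10.06
Net north component: -10.06 km.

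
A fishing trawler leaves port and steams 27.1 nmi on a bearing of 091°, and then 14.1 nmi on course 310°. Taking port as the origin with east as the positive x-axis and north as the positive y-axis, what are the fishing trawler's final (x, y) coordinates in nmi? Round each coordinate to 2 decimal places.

(16.29, 8.59)

Leg 1 (091°, 27.1 nmi): east 27.1 sin 91° = 27.10, north 27.1 cos 91° = -0.47
Leg 2 (310°, 14.1 nmi): east 14.1 sin 310° = -10.80, north 14.1 cos 310° = 9.06
Summing: 16.29 nmi east, 8.59 nmi north → (16.29, 8.59).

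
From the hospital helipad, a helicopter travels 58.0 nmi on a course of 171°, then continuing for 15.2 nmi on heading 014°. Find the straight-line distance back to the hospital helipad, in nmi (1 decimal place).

Leg 1 (171°, 58.0 nmi): east 58.0 sin 171° = 9.07, north 58.0 cos 171° = -57.29
Leg 2 (014°, 15.2 nmi): east 15.2 sin 14° = 3.68, north 15.2 cos 14° = 14.75
Net: 12.75 east, -42.54 north. Distance = √((12.75)² + (-42.54)²) = 44.407 nmi.

44.4 nmi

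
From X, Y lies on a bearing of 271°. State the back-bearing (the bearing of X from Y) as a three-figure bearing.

Back-bearing = 271° − 180° = 091°.

091°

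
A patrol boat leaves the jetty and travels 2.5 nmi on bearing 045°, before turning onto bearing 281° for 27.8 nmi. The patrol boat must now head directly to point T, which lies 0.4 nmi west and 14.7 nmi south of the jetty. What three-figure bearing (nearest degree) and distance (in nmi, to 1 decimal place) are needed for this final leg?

131°, 33.2 nmi

Leg 1 (045°, 2.5 nmi): east 2.5 sin 45° = 1.77, north 2.5 cos 45° = 1.77
Leg 2 (281°, 27.8 nmi): east 27.8 sin 281° = -27.29, north 27.8 cos 281° = 5.30
Current position: (-25.52, 7.07). Target: (-0.4, -14.7). Remaining: Δeast = 25.12, Δnorth = -21.77.
Bearing = atan2(25.12, -21.77) mod 360° = 130.91°; distance = √((25.12)² + (-21.77)²) = 33.243 nmi.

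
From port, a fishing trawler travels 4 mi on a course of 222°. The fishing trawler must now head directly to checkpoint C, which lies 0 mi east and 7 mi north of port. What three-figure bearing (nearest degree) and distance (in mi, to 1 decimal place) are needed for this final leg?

015°, 10.3 mi

Leg 1 (222°, 4 mi): east 4 sin 222° = -2.68, north 4 cos 222° = -2.97
Current position: (-2.68, -2.97). Target: (0, 7). Remaining: Δeast = 2.68, Δnorth = 9.97.
Bearing = atan2(2.68, 9.97) mod 360° = 15.02°; distance = √((2.68)² + (9.97)²) = 10.326 mi.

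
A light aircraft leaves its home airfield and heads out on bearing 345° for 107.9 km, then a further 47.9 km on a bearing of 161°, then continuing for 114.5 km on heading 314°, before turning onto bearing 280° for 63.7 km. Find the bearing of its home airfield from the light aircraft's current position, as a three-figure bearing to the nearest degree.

Leg 1 (345°, 107.9 km): east 107.9 sin 345° = -27.93, north 107.9 cos 345° = 104.22
Leg 2 (161°, 47.9 km): east 47.9 sin 161° = 15.59, north 47.9 cos 161° = -45.29
Leg 3 (314°, 114.5 km): east 114.5 sin 314° = -82.36, north 114.5 cos 314° = 79.54
Leg 4 (280°, 63.7 km): east 63.7 sin 280° = -62.73, north 63.7 cos 280° = 11.06
Net displacement: -157.43 east, 149.53 north. Direction back to start is (157.43, -149.53): bearing = atan2(157.43, -149.53) mod 360° = 133.53° ≈ 134°.

134°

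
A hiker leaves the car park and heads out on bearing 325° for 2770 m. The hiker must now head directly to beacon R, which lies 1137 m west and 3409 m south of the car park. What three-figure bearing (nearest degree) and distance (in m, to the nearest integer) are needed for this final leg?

175°, 5696 m

Leg 1 (325°, 2770 m): east 2770 sin 325° = -1588.81, north 2770 cos 325° = 2269.05
Current position: (-1588.81, 2269.05). Target: (-1137, -3409). Remaining: Δeast = 451.81, Δnorth = -5678.05.
Bearing = atan2(451.81, -5678.05) mod 360° = 175.45°; distance = √((451.81)² + (-5678.05)²) = 5695.998 m.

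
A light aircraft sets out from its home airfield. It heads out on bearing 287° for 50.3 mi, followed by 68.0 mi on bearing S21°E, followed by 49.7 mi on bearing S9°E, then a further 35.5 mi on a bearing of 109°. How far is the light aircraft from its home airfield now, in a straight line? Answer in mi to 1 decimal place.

Leg 1 (287°, 50.3 mi): east 50.3 sin 287° = -48.10, north 50.3 cos 287° = 14.71
Leg 2 (S21°E, 68.0 mi): east 68.0 sin 159° = 24.37, north 68.0 cos 159° = -63.48
Leg 3 (S9°E, 49.7 mi): east 49.7 sin 171° = 7.77, north 49.7 cos 171° = -49.09
Leg 4 (109°, 35.5 mi): east 35.5 sin 109° = 33.57, north 35.5 cos 109° = -11.56
Net: 17.61 east, -109.42 north. Distance = √((17.61)² + (-109.42)²) = 110.831 mi.

110.8 mi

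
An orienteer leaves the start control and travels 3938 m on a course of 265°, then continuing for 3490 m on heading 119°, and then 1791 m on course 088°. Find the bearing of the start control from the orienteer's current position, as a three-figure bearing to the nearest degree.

Leg 1 (265°, 3938 m): east 3938 sin 265° = -3923.01, north 3938 cos 265° = -343.22
Leg 2 (119°, 3490 m): east 3490 sin 119° = 3052.42, north 3490 cos 119° = -1691.99
Leg 3 (088°, 1791 m): east 1791 sin 88° = 1789.91, north 1791 cos 88° = 62.50
Net displacement: 919.32 east, -1972.70 north. Direction back to start is (-919.32, 1972.70): bearing = atan2(-919.32, 1972.70) mod 360° = 335.01° ≈ 335°.

335°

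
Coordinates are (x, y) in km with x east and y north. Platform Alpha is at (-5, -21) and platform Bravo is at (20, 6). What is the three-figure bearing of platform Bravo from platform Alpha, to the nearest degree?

043°

Δeast = 20 − -5 = 25.00; Δnorth = 6 − -21 = 27.00.
Bearing = atan2(Δeast, Δnorth) mod 360° = 42.80° ≈ 043°.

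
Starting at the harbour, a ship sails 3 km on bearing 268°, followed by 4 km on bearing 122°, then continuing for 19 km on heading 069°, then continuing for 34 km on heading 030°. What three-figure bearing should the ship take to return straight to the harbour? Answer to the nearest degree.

226°

Leg 1 (268°, 3 km): east 3 sin 268° = -3.00, north 3 cos 268° = -0.10
Leg 2 (122°, 4 km): east 4 sin 122° = 3.39, north 4 cos 122° = -2.12
Leg 3 (069°, 19 km): east 19 sin 69° = 17.74, north 19 cos 69° = 6.81
Leg 4 (030°, 34 km): east 34 sin 30° = 17.00, north 34 cos 30° = 29.44
Net displacement: 35.13 east, 34.03 north. Direction back to start is (-35.13, -34.03): bearing = atan2(-35.13, -34.03) mod 360° = 225.91° ≈ 226°.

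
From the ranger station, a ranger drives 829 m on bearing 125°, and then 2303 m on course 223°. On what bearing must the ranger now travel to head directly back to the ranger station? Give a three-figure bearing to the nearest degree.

Leg 1 (125°, 829 m): east 829 sin 125° = 679.08, north 829 cos 125° = -475.49
Leg 2 (223°, 2303 m): east 2303 sin 223° = -1570.64, north 2303 cos 223° = -1684.31
Net displacement: -891.57 east, -2159.80 north. Direction back to start is (891.57, 2159.80): bearing = atan2(891.57, 2159.80) mod 360° = 22.43° ≈ 022°.

022°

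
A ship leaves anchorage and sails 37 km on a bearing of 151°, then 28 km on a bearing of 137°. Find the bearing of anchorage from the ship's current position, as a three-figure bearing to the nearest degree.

Leg 1 (151°, 37 km): east 37 sin 151° = 17.94, north 37 cos 151° = -32.36
Leg 2 (137°, 28 km): east 28 sin 137° = 19.10, north 28 cos 137° = -20.48
Net displacement: 37.03 east, -52.84 north. Direction back to start is (-37.03, 52.84): bearing = atan2(-37.03, 52.84) mod 360° = 324.97° ≈ 325°.

325°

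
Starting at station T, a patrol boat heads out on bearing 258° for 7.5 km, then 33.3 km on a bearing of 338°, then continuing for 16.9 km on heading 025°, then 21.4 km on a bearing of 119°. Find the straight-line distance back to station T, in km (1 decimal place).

Leg 1 (258°, 7.5 km): east 7.5 sin 258° = -7.34, north 7.5 cos 258° = -1.56
Leg 2 (338°, 33.3 km): east 33.3 sin 338° = -12.47, north 33.3 cos 338° = 30.88
Leg 3 (025°, 16.9 km): east 16.9 sin 25° = 7.14, north 16.9 cos 25° = 15.32
Leg 4 (119°, 21.4 km): east 21.4 sin 119° = 18.72, north 21.4 cos 119° = -10.37
Net: 6.05 east, 34.26 north. Distance = √((6.05)² + (34.26)²) = 34.787 km.

34.8 km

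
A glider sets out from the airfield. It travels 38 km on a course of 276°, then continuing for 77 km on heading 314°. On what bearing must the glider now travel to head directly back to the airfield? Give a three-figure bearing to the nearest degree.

Leg 1 (276°, 38 km): east 38 sin 276° = -37.79, north 38 cos 276° = 3.97
Leg 2 (314°, 77 km): east 77 sin 314° = -55.39, north 77 cos 314° = 53.49
Net displacement: -93.18 east, 57.46 north. Direction back to start is (93.18, -57.46): bearing = atan2(93.18, -57.46) mod 360° = 121.66° ≈ 122°.

122°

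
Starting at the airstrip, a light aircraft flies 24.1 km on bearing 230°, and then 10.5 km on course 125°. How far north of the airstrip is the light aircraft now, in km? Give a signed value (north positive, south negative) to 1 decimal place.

Leg 1 (230°, 24.1 km): east 24.1 sin 230° = -18.46, north 24.1 cos 230° = -15.49
Leg 2 (125°, 10.5 km): east 10.5 sin 125° = 8.60, north 10.5 cos 125° = -6.02
Net north component: -21.51 km.

-21.5 km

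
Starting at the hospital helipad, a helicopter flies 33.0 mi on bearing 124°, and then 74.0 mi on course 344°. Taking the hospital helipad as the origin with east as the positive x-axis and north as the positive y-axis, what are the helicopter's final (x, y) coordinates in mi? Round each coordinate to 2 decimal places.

Leg 1 (124°, 33.0 mi): east 33.0 sin 124° = 27.36, north 33.0 cos 124° = -18.45
Leg 2 (344°, 74.0 mi): east 74.0 sin 344° = -20.40, north 74.0 cos 344° = 71.13
Summing: 6.96 mi east, 52.68 mi north → (6.96, 52.68).

(6.96, 52.68)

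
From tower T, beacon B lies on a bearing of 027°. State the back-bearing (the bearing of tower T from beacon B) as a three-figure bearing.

207°

Back-bearing = 027° + 180° = 207°.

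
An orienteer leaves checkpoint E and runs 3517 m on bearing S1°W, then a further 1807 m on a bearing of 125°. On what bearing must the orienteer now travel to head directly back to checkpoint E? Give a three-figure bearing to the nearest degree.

Leg 1 (S1°W, 3517 m): east 3517 sin 181° = -61.38, north 3517 cos 181° = -3516.46
Leg 2 (125°, 1807 m): east 1807 sin 125° = 1480.21, north 1807 cos 125° = -1036.45
Net displacement: 1418.83 east, -4552.92 north. Direction back to start is (-1418.83, 4552.92): bearing = atan2(-1418.83, 4552.92) mod 360° = 342.69° ≈ 343°.

343°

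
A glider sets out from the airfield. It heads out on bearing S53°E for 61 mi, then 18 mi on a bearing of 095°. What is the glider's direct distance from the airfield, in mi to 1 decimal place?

76.9 mi

Leg 1 (S53°E, 61 mi): east 61 sin 127° = 48.72, north 61 cos 127° = -36.71
Leg 2 (095°, 18 mi): east 18 sin 95° = 17.93, north 18 cos 95° = -1.57
Net: 66.65 east, -38.28 north. Distance = √((66.65)² + (-38.28)²) = 76.859 mi.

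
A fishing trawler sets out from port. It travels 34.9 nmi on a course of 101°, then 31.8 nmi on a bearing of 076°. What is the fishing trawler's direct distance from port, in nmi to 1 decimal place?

65.1 nmi

Leg 1 (101°, 34.9 nmi): east 34.9 sin 101° = 34.26, north 34.9 cos 101° = -6.66
Leg 2 (076°, 31.8 nmi): east 31.8 sin 76° = 30.86, north 31.8 cos 76° = 7.69
Net: 65.11 east, 1.03 north. Distance = √((65.11)² + (1.03)²) = 65.122 nmi.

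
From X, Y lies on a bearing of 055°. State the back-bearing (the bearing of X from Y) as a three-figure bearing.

Back-bearing = 055° + 180° = 235°.

235°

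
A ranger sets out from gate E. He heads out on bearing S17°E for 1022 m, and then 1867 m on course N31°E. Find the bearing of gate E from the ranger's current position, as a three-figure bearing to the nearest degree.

Leg 1 (S17°E, 1022 m): east 1022 sin 163° = 298.80, north 1022 cos 163° = -977.34
Leg 2 (N31°E, 1867 m): east 1867 sin 31° = 961.58, north 1867 cos 31° = 1600.33
Net displacement: 1260.38 east, 622.99 north. Direction back to start is (-1260.38, -622.99): bearing = atan2(-1260.38, -622.99) mod 360° = 243.70° ≈ 244°.

244°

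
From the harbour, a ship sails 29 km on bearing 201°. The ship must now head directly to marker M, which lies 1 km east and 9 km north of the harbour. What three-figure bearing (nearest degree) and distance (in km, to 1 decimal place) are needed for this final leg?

018°, 37.8 km

Leg 1 (201°, 29 km): east 29 sin 201° = -10.39, north 29 cos 201° = -27.07
Current position: (-10.39, -27.07). Target: (1, 9). Remaining: Δeast = 11.39, Δnorth = 36.07.
Bearing = atan2(11.39, 36.07) mod 360° = 17.53°; distance = √((11.39)² + (36.07)²) = 37.830 km.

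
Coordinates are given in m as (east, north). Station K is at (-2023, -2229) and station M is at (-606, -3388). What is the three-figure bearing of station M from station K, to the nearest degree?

Δeast = -606 − -2023 = 1417.00; Δnorth = -3388 − -2229 = -1159.00.
Bearing = atan2(Δeast, Δnorth) mod 360° = 129.28° ≈ 129°.

129°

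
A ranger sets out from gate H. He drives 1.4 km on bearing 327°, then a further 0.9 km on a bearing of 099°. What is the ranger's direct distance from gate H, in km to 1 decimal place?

1.0 km

Leg 1 (327°, 1.4 km): east 1.4 sin 327° = -0.76, north 1.4 cos 327° = 1.17
Leg 2 (099°, 0.9 km): east 0.9 sin 99° = 0.89, north 0.9 cos 99° = -0.14
Net: 0.13 east, 1.03 north. Distance = √((0.13)² + (1.03)²) = 1.041 km.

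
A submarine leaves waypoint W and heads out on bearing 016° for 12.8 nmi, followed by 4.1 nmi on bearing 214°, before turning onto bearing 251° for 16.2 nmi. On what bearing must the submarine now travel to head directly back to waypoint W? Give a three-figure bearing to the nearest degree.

104°

Leg 1 (016°, 12.8 nmi): east 12.8 sin 16° = 3.53, north 12.8 cos 16° = 12.30
Leg 2 (214°, 4.1 nmi): east 4.1 sin 214° = -2.29, north 4.1 cos 214° = -3.40
Leg 3 (251°, 16.2 nmi): east 16.2 sin 251° = -15.32, north 16.2 cos 251° = -5.27
Net displacement: -14.08 east, 3.63 north. Direction back to start is (14.08, -3.63): bearing = atan2(14.08, -3.63) mod 360° = 104.46° ≈ 104°.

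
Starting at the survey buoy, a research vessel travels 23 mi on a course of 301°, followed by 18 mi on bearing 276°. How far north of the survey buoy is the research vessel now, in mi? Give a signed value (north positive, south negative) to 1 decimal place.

Leg 1 (301°, 23 mi): east 23 sin 301° = -19.71, north 23 cos 301° = 11.85
Leg 2 (276°, 18 mi): east 18 sin 276° = -17.90, north 18 cos 276° = 1.88
Net north component: 13.73 mi.

13.7 mi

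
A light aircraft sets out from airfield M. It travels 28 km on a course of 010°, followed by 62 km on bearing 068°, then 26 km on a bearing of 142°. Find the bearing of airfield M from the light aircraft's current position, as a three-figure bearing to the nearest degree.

Leg 1 (010°, 28 km): east 28 sin 10° = 4.86, north 28 cos 10° = 27.57
Leg 2 (068°, 62 km): east 62 sin 68° = 57.49, north 62 cos 68° = 23.23
Leg 3 (142°, 26 km): east 26 sin 142° = 16.01, north 26 cos 142° = -20.49
Net displacement: 78.35 east, 30.31 north. Direction back to start is (-78.35, -30.31): bearing = atan2(-78.35, -30.31) mod 360° = 248.85° ≈ 249°.

249°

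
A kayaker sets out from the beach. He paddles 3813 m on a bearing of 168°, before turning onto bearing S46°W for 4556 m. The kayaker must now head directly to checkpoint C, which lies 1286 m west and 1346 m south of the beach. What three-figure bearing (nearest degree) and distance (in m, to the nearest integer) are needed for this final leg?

Leg 1 (168°, 3813 m): east 3813 sin 168° = 792.77, north 3813 cos 168° = -3729.68
Leg 2 (S46°W, 4556 m): east 4556 sin 226° = -3277.31, north 4556 cos 226° = -3164.86
Current position: (-2484.54, -6894.54). Target: (-1286, -1346). Remaining: Δeast = 1198.54, Δnorth = 5548.54.
Bearing = atan2(1198.54, 5548.54) mod 360° = 12.19°; distance = √((1198.54)² + (5548.54)²) = 5676.514 m.

012°, 5677 m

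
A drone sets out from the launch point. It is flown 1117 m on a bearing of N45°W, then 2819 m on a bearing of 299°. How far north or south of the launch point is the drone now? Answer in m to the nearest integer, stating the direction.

2157 m north

Leg 1 (N45°W, 1117 m): east 1117 sin 315° = -789.84, north 1117 cos 315° = 789.84
Leg 2 (299°, 2819 m): east 2819 sin 299° = -2465.55, north 2819 cos 299° = 1366.68
Net north component: 2156.52 m.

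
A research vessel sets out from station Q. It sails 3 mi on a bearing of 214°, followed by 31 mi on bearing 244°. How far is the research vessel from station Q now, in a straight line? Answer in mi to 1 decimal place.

Leg 1 (214°, 3 mi): east 3 sin 214° = -1.68, north 3 cos 214° = -2.49
Leg 2 (244°, 31 mi): east 31 sin 244° = -27.86, north 31 cos 244° = -13.59
Net: -29.54 east, -16.08 north. Distance = √((-29.54)² + (-16.08)²) = 33.632 mi.

33.6 mi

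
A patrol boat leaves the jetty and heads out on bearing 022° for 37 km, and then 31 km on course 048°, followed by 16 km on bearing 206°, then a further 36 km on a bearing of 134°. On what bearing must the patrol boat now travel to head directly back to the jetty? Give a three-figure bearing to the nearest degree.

254°

Leg 1 (022°, 37 km): east 37 sin 22° = 13.86, north 37 cos 22° = 34.31
Leg 2 (048°, 31 km): east 31 sin 48° = 23.04, north 31 cos 48° = 20.74
Leg 3 (206°, 16 km): east 16 sin 206° = -7.01, north 16 cos 206° = -14.38
Leg 4 (134°, 36 km): east 36 sin 134° = 25.90, north 36 cos 134° = -25.01
Net displacement: 55.78 east, 15.66 north. Direction back to start is (-55.78, -15.66): bearing = atan2(-55.78, -15.66) mod 360° = 254.32° ≈ 254°.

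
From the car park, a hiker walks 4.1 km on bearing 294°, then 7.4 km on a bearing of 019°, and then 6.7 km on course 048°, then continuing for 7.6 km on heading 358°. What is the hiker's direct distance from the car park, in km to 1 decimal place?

Leg 1 (294°, 4.1 km): east 4.1 sin 294° = -3.75, north 4.1 cos 294° = 1.67
Leg 2 (019°, 7.4 km): east 7.4 sin 19° = 2.41, north 7.4 cos 19° = 7.00
Leg 3 (048°, 6.7 km): east 6.7 sin 48° = 4.98, north 6.7 cos 48° = 4.48
Leg 4 (358°, 7.6 km): east 7.6 sin 358° = -0.27, north 7.6 cos 358° = 7.60
Net: 3.38 east, 20.74 north. Distance = √((3.38)² + (20.74)²) = 21.016 km.

21.0 km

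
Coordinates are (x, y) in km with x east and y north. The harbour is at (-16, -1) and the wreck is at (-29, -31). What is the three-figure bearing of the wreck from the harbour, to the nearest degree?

203°

Δeast = -29 − -16 = -13.00; Δnorth = -31 − -1 = -30.00.
Bearing = atan2(Δeast, Δnorth) mod 360° = 203.43° ≈ 203°.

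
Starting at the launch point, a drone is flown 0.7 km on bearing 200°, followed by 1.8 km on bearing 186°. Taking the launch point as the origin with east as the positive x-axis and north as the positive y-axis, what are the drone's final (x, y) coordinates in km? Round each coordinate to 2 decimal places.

Leg 1 (200°, 0.7 km): east 0.7 sin 200° = -0.24, north 0.7 cos 200° = -0.66
Leg 2 (186°, 1.8 km): east 1.8 sin 186° = -0.19, north 1.8 cos 186° = -1.79
Summing: -0.43 km east, -2.45 km north → (-0.43, -2.45).

(-0.43, -2.45)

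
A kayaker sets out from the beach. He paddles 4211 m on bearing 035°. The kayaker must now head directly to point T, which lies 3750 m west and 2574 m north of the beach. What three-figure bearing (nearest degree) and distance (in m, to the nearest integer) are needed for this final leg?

Leg 1 (035°, 4211 m): east 4211 sin 35° = 2415.33, north 4211 cos 35° = 3449.45
Current position: (2415.33, 3449.45). Target: (-3750, 2574). Remaining: Δeast = -6165.33, Δnorth = -875.45.
Bearing = atan2(-6165.33, -875.45) mod 360° = 261.92°; distance = √((-6165.33)² + (-875.45)²) = 6227.175 m.

262°, 6227 m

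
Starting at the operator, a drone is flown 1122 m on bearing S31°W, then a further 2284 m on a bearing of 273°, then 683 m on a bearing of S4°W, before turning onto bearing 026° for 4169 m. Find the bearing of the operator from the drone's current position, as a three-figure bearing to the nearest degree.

154°

Leg 1 (S31°W, 1122 m): east 1122 sin 211° = -577.87, north 1122 cos 211° = -961.74
Leg 2 (273°, 2284 m): east 2284 sin 273° = -2280.87, north 2284 cos 273° = 119.54
Leg 3 (S4°W, 683 m): east 683 sin 184° = -47.64, north 683 cos 184° = -681.34
Leg 4 (026°, 4169 m): east 4169 sin 26° = 1827.57, north 4169 cos 26° = 3747.07
Net displacement: -1078.82 east, 2223.53 north. Direction back to start is (1078.82, -2223.53): bearing = atan2(1078.82, -2223.53) mod 360° = 154.12° ≈ 154°.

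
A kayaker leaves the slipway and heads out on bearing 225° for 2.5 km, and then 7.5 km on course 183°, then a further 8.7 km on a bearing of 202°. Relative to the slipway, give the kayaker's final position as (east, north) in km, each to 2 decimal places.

(-5.42, -17.32)

Leg 1 (225°, 2.5 km): east 2.5 sin 225° = -1.77, north 2.5 cos 225° = -1.77
Leg 2 (183°, 7.5 km): east 7.5 sin 183° = -0.39, north 7.5 cos 183° = -7.49
Leg 3 (202°, 8.7 km): east 8.7 sin 202° = -3.26, north 8.7 cos 202° = -8.07
Summing: -5.42 km east, -17.32 km north → (-5.42, -17.32).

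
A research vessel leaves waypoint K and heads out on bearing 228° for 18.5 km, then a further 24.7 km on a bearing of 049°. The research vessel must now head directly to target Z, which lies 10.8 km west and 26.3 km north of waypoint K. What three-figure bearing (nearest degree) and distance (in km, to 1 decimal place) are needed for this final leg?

Leg 1 (228°, 18.5 km): east 18.5 sin 228° = -13.75, north 18.5 cos 228° = -12.38
Leg 2 (049°, 24.7 km): east 24.7 sin 49° = 18.64, north 24.7 cos 49° = 16.20
Current position: (4.89, 3.83). Target: (-10.8, 26.3). Remaining: Δeast = -15.69, Δnorth = 22.47.
Bearing = atan2(-15.69, 22.47) mod 360° = 325.07°; distance = √((-15.69)² + (22.47)²) = 27.411 km.

325°, 27.4 km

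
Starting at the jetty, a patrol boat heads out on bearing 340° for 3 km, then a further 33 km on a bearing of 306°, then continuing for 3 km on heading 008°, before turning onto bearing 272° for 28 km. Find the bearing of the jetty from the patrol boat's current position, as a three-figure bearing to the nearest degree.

Leg 1 (340°, 3 km): east 3 sin 340° = -1.03, north 3 cos 340° = 2.82
Leg 2 (306°, 33 km): east 33 sin 306° = -26.70, north 33 cos 306° = 19.40
Leg 3 (008°, 3 km): east 3 sin 8° = 0.42, north 3 cos 8° = 2.97
Leg 4 (272°, 28 km): east 28 sin 272° = -27.98, north 28 cos 272° = 0.98
Net displacement: -55.29 east, 26.16 north. Direction back to start is (55.29, -26.16): bearing = atan2(55.29, -26.16) mod 360° = 115.32° ≈ 115°.

115°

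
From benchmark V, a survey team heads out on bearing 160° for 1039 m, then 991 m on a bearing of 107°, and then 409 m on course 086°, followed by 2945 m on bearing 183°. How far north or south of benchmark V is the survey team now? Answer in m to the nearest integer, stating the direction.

Leg 1 (160°, 1039 m): east 1039 sin 160° = 355.36, north 1039 cos 160° = -976.34
Leg 2 (107°, 991 m): east 991 sin 107° = 947.70, north 991 cos 107° = -289.74
Leg 3 (086°, 409 m): east 409 sin 86° = 408.00, north 409 cos 86° = 28.53
Leg 4 (183°, 2945 m): east 2945 sin 183° = -154.13, north 2945 cos 183° = -2940.96
Net north component: -4178.51 m.

4179 m south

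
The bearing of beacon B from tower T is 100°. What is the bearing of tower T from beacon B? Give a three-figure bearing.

Back-bearing = 100° + 180° = 280°.

280°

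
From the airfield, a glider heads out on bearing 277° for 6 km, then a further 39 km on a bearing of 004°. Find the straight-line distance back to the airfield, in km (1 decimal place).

Leg 1 (277°, 6 km): east 6 sin 277° = -5.96, north 6 cos 277° = 0.73
Leg 2 (004°, 39 km): east 39 sin 4° = 2.72, north 39 cos 4° = 38.90
Net: -3.23 east, 39.64 north. Distance = √((-3.23)² + (39.64)²) = 39.768 km.

39.8 km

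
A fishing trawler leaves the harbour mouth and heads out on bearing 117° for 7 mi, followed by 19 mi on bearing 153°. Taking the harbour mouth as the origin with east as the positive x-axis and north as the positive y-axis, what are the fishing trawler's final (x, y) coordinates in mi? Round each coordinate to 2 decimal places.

Leg 1 (117°, 7 mi): east 7 sin 117° = 6.24, north 7 cos 117° = -3.18
Leg 2 (153°, 19 mi): east 19 sin 153° = 8.63, north 19 cos 153° = -16.93
Summing: 14.86 mi east, -20.11 mi north → (14.86, -20.11).

(14.86, -20.11)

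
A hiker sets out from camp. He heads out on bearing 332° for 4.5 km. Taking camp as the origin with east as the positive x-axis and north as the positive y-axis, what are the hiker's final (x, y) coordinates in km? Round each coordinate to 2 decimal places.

(-2.11, 3.97)

Leg 1 (332°, 4.5 km): east 4.5 sin 332° = -2.11, north 4.5 cos 332° = 3.97
Summing: -2.11 km east, 3.97 km north → (-2.11, 3.97).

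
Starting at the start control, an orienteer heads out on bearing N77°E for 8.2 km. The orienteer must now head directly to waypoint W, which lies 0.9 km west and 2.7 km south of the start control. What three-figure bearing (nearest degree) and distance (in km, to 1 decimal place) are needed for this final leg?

243°, 10.0 km

Leg 1 (N77°E, 8.2 km): east 8.2 sin 77° = 7.99, north 8.2 cos 77° = 1.84
Current position: (7.99, 1.84). Target: (-0.9, -2.7). Remaining: Δeast = -8.89, Δnorth = -4.54.
Bearing = atan2(-8.89, -4.54) mod 360° = 242.92°; distance = √((-8.89)² + (-4.54)²) = 9.984 km.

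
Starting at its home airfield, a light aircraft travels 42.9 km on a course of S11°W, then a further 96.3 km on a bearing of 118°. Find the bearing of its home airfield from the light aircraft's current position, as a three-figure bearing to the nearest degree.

319°

Leg 1 (S11°W, 42.9 km): east 42.9 sin 191° = -8.19, north 42.9 cos 191° = -42.11
Leg 2 (118°, 96.3 km): east 96.3 sin 118° = 85.03, north 96.3 cos 118° = -45.21
Net displacement: 76.84 east, -87.32 north. Direction back to start is (-76.84, 87.32): bearing = atan2(-76.84, 87.32) mod 360° = 318.65° ≈ 319°.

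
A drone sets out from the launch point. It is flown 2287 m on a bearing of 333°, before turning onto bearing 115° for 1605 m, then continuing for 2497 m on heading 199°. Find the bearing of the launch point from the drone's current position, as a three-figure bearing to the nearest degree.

022°

Leg 1 (333°, 2287 m): east 2287 sin 333° = -1038.28, north 2287 cos 333° = 2037.73
Leg 2 (115°, 1605 m): east 1605 sin 115° = 1454.62, north 1605 cos 115° = -678.30
Leg 3 (199°, 2497 m): east 2497 sin 199° = -812.94, north 2497 cos 199° = -2360.96
Net displacement: -396.60 east, -1001.53 north. Direction back to start is (396.60, 1001.53): bearing = atan2(396.60, 1001.53) mod 360° = 21.60° ≈ 022°.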